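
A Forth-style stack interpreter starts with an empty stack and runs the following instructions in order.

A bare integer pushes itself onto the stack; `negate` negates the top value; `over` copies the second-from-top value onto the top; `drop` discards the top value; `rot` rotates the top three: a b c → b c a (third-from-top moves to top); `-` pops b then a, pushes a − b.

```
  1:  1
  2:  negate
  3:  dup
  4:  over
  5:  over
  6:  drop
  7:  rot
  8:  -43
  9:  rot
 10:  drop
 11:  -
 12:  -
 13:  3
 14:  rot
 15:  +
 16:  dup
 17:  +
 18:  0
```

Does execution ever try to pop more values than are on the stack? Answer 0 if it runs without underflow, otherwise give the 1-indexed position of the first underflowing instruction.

14

1      -> [1]
negate -> [-1]
dup    -> [-1, -1]
over   -> [-1, -1, -1]
over   -> [-1, -1, -1, -1]
drop   -> [-1, -1, -1]
rot    -> [-1, -1, -1]
-43    -> [-1, -1, -1, -43]
rot    -> [-1, -1, -43, -1]
drop   -> [-1, -1, -43]
-      -> [-1, 42]
-      -> [-43]
3      -> [-43, 3]
rot  — needs 3 operands, stack has 2 → underflow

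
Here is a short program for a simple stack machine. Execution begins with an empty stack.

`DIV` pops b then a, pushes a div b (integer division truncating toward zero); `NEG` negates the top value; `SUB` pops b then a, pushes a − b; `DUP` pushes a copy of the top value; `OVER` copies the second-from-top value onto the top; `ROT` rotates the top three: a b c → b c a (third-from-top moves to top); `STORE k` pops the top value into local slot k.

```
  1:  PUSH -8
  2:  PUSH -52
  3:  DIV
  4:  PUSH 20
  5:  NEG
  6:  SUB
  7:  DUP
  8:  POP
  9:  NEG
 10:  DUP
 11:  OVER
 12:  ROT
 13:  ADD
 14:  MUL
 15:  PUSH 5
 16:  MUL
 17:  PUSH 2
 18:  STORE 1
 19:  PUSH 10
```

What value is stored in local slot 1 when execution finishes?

PUSH -8  : [-8]
PUSH -52 : [-8, -52]
DIV      : [0]
PUSH 20  : [0, 20]
NEG      : [0, -20]
SUB      : [20]
DUP      : [20, 20]
POP      : [20]
NEG      : [-20]
DUP      : [-20, -20]
OVER     : [-20, -20, -20]
ROT      : [-20, -20, -20]
ADD      : [-20, -40]
MUL      : [800]
PUSH 5   : [800, 5]
MUL      : [4000]
PUSH 2   : [4000, 2]
STORE 1  : [4000]
PUSH 10  : [4000, 10]

2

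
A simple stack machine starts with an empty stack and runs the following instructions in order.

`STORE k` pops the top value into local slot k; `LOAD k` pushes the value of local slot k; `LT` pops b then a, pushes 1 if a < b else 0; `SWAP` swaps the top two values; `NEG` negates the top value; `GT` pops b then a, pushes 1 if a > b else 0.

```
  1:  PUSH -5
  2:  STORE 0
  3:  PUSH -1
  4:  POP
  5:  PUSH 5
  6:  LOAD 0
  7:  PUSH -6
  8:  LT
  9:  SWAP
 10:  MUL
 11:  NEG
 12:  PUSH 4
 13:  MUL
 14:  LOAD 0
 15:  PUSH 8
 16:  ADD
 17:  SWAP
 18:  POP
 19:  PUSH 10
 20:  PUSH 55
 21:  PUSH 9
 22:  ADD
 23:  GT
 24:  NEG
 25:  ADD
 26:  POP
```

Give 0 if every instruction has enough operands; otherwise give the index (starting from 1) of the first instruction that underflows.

PUSH -5  -5
STORE 0  (empty)
PUSH -1  -1
POP      (empty)
PUSH 5   5
LOAD 0   5 -5
PUSH -6  5 -5 -6
LT       5 0
SWAP     0 5
MUL      0
NEG      0
PUSH 4   0 4
MUL      0
LOAD 0   0 -5
PUSH 8   0 -5 8
ADD      0 3
SWAP     3 0
POP      3
PUSH 10  3 10
PUSH 55  3 10 55
PUSH 9   3 10 55 9
ADD      3 10 64
GT       3 0
NEG      3 0
ADD      3
POP      (empty)

0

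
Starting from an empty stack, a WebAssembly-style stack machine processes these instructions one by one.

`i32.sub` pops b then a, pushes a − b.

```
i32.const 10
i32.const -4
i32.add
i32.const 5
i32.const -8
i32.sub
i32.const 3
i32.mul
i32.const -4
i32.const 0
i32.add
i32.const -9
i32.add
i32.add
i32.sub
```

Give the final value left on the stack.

i32.const 10 -> 10
i32.const -4 -> 10 -4
i32.add      -> 6
i32.const 5  -> 6 5
i32.const -8 -> 6 5 -8
i32.sub      -> 6 13
i32.const 3  -> 6 13 3
i32.mul      -> 6 39
i32.const -4 -> 6 39 -4
i32.const 0  -> 6 39 -4 0
i32.add      -> 6 39 -4
i32.const -9 -> 6 39 -4 -9
i32.add      -> 6 39 -13
i32.add      -> 6 26
i32.sub      -> -20

-20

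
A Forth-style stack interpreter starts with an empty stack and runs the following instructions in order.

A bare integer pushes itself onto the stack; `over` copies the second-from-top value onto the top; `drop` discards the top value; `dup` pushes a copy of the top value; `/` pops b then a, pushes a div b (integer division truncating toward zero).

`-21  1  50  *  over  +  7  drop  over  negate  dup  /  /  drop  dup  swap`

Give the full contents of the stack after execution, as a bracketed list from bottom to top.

[-21, -21]

-21    -> -21
1      -> -21 1
50     -> -21 1 50
*      -> -21 50
over   -> -21 50 -21
+      -> -21 29
7      -> -21 29 7
drop   -> -21 29
over   -> -21 29 -21
negate -> -21 29 21
dup    -> -21 29 21 21
/      -> -21 29 1
/      -> -21 29
drop   -> -21
dup    -> -21 -21
swap   -> -21 -21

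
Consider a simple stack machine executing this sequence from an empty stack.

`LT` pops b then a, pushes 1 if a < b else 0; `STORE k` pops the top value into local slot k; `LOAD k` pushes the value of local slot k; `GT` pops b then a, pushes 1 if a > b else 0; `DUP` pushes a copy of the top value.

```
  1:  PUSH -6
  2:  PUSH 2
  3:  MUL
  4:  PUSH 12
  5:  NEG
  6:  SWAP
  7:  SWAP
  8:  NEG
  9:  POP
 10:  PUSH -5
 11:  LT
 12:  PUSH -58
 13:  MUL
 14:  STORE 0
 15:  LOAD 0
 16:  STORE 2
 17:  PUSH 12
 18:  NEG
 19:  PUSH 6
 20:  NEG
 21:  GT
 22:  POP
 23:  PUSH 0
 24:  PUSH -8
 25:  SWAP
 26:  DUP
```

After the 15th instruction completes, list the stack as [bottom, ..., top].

PUSH -6  : [-6]
PUSH 2   : [-6, 2]
MUL      : [-12]
PUSH 12  : [-12, 12]
NEG      : [-12, -12]
SWAP     : [-12, -12]
SWAP     : [-12, -12]
NEG      : [-12, 12]
POP      : [-12]
PUSH -5  : [-12, -5]
LT       : [1]
PUSH -58 : [1, -58]
MUL      : [-58]
STORE 0  : []
LOAD 0   : [-58]

[-58]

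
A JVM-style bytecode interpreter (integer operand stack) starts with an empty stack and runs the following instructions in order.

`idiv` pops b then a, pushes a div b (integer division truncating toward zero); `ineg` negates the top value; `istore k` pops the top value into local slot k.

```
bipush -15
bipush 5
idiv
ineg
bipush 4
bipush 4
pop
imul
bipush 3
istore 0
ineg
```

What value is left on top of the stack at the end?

bipush -15 -> -15
bipush 5   -> -15 5
idiv       -> -3
ineg       -> 3
bipush 4   -> 3 4
bipush 4   -> 3 4 4
pop        -> 3 4
imul       -> 12
bipush 3   -> 12 3
istore 0   -> 12
ineg       -> -12

-12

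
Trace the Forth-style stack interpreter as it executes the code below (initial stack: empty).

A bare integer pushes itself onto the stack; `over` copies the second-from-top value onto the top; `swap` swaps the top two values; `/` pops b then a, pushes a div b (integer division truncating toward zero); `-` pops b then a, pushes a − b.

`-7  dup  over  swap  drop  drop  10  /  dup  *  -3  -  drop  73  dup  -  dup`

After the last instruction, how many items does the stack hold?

-7    [-7]
dup   [-7, -7]
over  [-7, -7, -7]
swap  [-7, -7, -7]
drop  [-7, -7]
drop  [-7]
10    [-7, 10]
/     [0]
dup   [0, 0]
*     [0]
-3    [0, -3]
-     [3]
drop  []
73    [73]
dup   [73, 73]
-     [0]
dup   [0, 0]

2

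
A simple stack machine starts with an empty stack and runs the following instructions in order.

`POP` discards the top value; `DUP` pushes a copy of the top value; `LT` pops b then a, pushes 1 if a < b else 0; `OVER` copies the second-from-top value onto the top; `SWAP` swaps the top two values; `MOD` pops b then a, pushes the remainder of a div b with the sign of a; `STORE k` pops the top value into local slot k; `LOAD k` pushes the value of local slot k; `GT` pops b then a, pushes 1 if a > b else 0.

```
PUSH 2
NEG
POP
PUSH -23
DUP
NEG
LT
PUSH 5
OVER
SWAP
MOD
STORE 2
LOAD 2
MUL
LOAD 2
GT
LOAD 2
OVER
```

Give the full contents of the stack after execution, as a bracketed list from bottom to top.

[0, 1, 0]

PUSH 2   → 2
NEG      → -2
POP      → (empty)
PUSH -23 → -23
DUP      → -23 -23
NEG      → -23 23
LT       → 1
PUSH 5   → 1 5
OVER     → 1 5 1
SWAP     → 1 1 5
MOD      → 1 1
STORE 2  → 1
LOAD 2   → 1 1
MUL      → 1
LOAD 2   → 1 1
GT       → 0
LOAD 2   → 0 1
OVER     → 0 1 0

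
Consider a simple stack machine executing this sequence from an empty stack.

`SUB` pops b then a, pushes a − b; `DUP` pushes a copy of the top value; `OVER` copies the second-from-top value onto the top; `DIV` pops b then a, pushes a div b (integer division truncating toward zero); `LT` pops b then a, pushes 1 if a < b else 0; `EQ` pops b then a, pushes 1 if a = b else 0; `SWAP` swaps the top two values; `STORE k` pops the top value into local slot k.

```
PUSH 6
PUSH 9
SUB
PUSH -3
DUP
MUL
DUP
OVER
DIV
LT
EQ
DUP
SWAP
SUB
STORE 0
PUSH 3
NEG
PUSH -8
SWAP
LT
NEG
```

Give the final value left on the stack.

-1

PUSH 6  : [6]
PUSH 9  : [6, 9]
SUB     : [-3]
PUSH -3 : [-3, -3]
DUP     : [-3, -3, -3]
MUL     : [-3, 9]
DUP     : [-3, 9, 9]
OVER    : [-3, 9, 9, 9]
DIV     : [-3, 9, 1]
LT      : [-3, 0]
EQ      : [0]
DUP     : [0, 0]
SWAP    : [0, 0]
SUB     : [0]
STORE 0 : []
PUSH 3  : [3]
NEG     : [-3]
PUSH -8 : [-3, -8]
SWAP    : [-8, -3]
LT      : [1]
NEG     : [-1]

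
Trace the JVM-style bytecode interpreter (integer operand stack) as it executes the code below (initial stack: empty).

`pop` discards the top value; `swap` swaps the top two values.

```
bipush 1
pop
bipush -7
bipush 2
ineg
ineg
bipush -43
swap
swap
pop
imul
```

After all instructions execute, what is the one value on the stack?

-14

bipush 1   : [1]
pop        : []
bipush -7  : [-7]
bipush 2   : [-7, 2]
ineg       : [-7, -2]
ineg       : [-7, 2]
bipush -43 : [-7, 2, -43]
swap       : [-7, -43, 2]
swap       : [-7, 2, -43]
pop        : [-7, 2]
imul       : [-14]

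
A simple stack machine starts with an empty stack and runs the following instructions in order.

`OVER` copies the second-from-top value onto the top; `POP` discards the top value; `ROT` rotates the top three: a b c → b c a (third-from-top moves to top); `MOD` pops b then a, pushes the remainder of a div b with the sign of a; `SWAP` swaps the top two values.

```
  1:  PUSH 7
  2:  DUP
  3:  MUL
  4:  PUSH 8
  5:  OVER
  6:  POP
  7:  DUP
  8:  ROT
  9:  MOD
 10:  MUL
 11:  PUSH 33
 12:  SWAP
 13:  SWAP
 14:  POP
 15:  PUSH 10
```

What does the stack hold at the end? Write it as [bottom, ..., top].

PUSH 7  -> 7
DUP     -> 7 7
MUL     -> 49
PUSH 8  -> 49 8
OVER    -> 49 8 49
POP     -> 49 8
DUP     -> 49 8 8
ROT     -> 8 8 49
MOD     -> 8 8
MUL     -> 64
PUSH 33 -> 64 33
SWAP    -> 33 64
SWAP    -> 64 33
POP     -> 64
PUSH 10 -> 64 10

[64, 10]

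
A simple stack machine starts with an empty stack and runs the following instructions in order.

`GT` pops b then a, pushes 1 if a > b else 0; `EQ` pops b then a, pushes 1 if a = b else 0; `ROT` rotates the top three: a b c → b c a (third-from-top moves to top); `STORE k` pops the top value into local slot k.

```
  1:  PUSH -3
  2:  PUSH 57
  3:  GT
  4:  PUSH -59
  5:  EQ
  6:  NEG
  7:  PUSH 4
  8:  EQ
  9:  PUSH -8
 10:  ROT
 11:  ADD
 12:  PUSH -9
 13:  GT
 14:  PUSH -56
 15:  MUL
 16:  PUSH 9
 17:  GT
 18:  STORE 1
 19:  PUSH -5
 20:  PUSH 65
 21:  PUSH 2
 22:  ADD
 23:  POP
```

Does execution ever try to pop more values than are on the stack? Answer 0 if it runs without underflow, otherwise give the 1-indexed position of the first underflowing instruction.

10

PUSH -3  -> -3
PUSH 57  -> -3 57
GT       -> 0
PUSH -59 -> 0 -59
EQ       -> 0
NEG      -> 0
PUSH 4   -> 0 4
EQ       -> 0
PUSH -8  -> 0 -8
ROT  — needs 3 operands, stack has 2 → underflow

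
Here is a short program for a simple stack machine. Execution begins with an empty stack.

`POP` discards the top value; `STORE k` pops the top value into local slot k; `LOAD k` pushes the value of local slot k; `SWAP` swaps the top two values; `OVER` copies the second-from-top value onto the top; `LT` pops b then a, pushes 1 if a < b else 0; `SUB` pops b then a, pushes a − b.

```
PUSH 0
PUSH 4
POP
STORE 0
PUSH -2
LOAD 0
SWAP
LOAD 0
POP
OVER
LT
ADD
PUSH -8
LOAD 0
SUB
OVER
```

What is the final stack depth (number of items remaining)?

3

PUSH 0  : 0
PUSH 4  : 0 4
POP     : 0
STORE 0 : (empty)
PUSH -2 : -2
LOAD 0  : -2 0
SWAP    : 0 -2
LOAD 0  : 0 -2 0
POP     : 0 -2
OVER    : 0 -2 0
LT      : 0 1
ADD     : 1
PUSH -8 : 1 -8
LOAD 0  : 1 -8 0
SUB     : 1 -8
OVER    : 1 -8 1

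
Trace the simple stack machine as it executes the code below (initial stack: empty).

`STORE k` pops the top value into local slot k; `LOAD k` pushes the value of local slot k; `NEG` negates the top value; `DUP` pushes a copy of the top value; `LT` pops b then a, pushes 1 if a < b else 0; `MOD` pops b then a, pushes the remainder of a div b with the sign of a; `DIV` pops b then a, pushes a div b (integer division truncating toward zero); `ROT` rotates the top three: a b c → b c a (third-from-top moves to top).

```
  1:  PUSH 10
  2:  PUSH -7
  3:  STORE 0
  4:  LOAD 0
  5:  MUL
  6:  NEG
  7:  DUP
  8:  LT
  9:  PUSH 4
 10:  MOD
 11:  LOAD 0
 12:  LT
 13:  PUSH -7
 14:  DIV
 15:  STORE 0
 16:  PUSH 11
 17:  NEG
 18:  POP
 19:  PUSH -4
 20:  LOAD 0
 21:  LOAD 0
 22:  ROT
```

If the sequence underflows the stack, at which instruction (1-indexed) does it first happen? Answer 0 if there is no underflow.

PUSH 10 -> 10
PUSH -7 -> 10 -7
STORE 0 -> 10
LOAD 0  -> 10 -7
MUL     -> -70
NEG     -> 70
DUP     -> 70 70
LT      -> 0
PUSH 4  -> 0 4
MOD     -> 0
LOAD 0  -> 0 -7
LT      -> 0
PUSH -7 -> 0 -7
DIV     -> 0
STORE 0 -> (empty)
PUSH 11 -> 11
NEG     -> -11
POP     -> (empty)
PUSH -4 -> -4
LOAD 0  -> -4 0
LOAD 0  -> -4 0 0
ROT     -> 0 0 -4

0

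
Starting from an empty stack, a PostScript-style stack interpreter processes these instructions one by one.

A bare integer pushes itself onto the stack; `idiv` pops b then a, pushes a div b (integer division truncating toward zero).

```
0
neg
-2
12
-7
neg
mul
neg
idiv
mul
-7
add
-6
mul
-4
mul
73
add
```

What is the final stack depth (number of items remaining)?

1

0     [0]
neg   [0]
-2    [0, -2]
12    [0, -2, 12]
-7    [0, -2, 12, -7]
neg   [0, -2, 12, 7]
mul   [0, -2, 84]
neg   [0, -2, -84]
idiv  [0, 0]
mul   [0]
-7    [0, -7]
add   [-7]
-6    [-7, -6]
mul   [42]
-4    [42, -4]
mul   [-168]
73    [-168, 73]
add   [-95]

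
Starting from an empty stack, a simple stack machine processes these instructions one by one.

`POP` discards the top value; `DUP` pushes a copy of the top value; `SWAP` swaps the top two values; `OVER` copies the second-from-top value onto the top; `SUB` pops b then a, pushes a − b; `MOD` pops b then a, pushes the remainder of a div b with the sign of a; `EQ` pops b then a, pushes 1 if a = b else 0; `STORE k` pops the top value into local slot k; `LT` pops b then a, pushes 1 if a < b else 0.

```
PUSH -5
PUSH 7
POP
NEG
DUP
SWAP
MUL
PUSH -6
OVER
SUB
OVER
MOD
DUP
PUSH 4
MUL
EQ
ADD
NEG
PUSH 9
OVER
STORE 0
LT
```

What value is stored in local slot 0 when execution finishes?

PUSH -5 : -5
PUSH 7  : -5 7
POP     : -5
NEG     : 5
DUP     : 5 5
SWAP    : 5 5
MUL     : 25
PUSH -6 : 25 -6
OVER    : 25 -6 25
SUB     : 25 -31
OVER    : 25 -31 25
MOD     : 25 -6
DUP     : 25 -6 -6
PUSH 4  : 25 -6 -6 4
MUL     : 25 -6 -24
EQ      : 25 0
ADD     : 25
NEG     : -25
PUSH 9  : -25 9
OVER    : -25 9 -25
STORE 0 : -25 9
LT      : 1

-25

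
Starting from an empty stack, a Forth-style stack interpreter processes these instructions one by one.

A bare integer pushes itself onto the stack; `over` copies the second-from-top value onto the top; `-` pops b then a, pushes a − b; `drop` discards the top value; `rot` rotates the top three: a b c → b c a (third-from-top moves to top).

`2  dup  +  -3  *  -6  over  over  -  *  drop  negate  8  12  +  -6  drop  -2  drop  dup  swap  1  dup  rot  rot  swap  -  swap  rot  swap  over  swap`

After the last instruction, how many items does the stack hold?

2      → [2]
dup    → [2, 2]
+      → [4]
-3     → [4, -3]
*      → [-12]
-6     → [-12, -6]
over   → [-12, -6, -12]
over   → [-12, -6, -12, -6]
-      → [-12, -6, -6]
*      → [-12, 36]
drop   → [-12]
negate → [12]
8      → [12, 8]
12     → [12, 8, 12]
+      → [12, 20]
-6     → [12, 20, -6]
drop   → [12, 20]
-2     → [12, 20, -2]
drop   → [12, 20]
dup    → [12, 20, 20]
swap   → [12, 20, 20]
1      → [12, 20, 20, 1]
dup    → [12, 20, 20, 1, 1]
rot    → [12, 20, 1, 1, 20]
rot    → [12, 20, 1, 20, 1]
swap   → [12, 20, 1, 1, 20]
-      → [12, 20, 1, -19]
swap   → [12, 20, -19, 1]
rot    → [12, -19, 1, 20]
swap   → [12, -19, 20, 1]
over   → [12, -19, 20, 1, 20]
swap   → [12, -19, 20, 20, 1]

5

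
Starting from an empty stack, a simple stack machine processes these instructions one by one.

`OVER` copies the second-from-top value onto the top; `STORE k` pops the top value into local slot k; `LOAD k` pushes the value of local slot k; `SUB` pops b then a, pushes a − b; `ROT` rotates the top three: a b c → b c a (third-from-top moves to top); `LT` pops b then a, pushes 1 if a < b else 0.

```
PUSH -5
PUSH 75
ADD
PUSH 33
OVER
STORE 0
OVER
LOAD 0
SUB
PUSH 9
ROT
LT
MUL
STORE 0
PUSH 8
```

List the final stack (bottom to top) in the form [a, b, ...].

PUSH -5 : [-5]
PUSH 75 : [-5, 75]
ADD     : [70]
PUSH 33 : [70, 33]
OVER    : [70, 33, 70]
STORE 0 : [70, 33]
OVER    : [70, 33, 70]
LOAD 0  : [70, 33, 70, 70]
SUB     : [70, 33, 0]
PUSH 9  : [70, 33, 0, 9]
ROT     : [70, 0, 9, 33]
LT      : [70, 0, 1]
MUL     : [70, 0]
STORE 0 : [70]
PUSH 8  : [70, 8]

[70, 8]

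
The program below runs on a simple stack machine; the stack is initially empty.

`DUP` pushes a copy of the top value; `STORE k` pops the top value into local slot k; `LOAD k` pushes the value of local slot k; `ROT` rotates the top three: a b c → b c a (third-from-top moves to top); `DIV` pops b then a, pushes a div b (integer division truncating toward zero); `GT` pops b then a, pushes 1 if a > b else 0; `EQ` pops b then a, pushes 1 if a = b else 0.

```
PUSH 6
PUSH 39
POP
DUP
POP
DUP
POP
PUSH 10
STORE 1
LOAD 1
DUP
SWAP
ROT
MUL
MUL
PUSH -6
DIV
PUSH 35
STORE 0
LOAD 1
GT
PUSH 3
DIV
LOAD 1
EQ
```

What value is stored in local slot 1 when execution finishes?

10

PUSH 6   6
PUSH 39  6 39
POP      6
DUP      6 6
POP      6
DUP      6 6
POP      6
PUSH 10  6 10
STORE 1  6
LOAD 1   6 10
DUP      6 10 10
SWAP     6 10 10
ROT      10 10 6
MUL      10 60
MUL      600
PUSH -6  600 -6
DIV      -100
PUSH 35  -100 35
STORE 0  -100
LOAD 1   -100 10
GT       0
PUSH 3   0 3
DIV      0
LOAD 1   0 10
EQ       0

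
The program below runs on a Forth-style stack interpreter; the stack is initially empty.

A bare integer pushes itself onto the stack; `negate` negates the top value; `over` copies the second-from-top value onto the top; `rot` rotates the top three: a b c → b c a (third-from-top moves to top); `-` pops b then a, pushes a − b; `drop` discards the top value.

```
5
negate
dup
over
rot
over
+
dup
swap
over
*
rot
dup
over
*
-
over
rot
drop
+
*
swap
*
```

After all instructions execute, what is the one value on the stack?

5      -> [5]
negate -> [-5]
dup    -> [-5, -5]
over   -> [-5, -5, -5]
rot    -> [-5, -5, -5]
over   -> [-5, -5, -5, -5]
+      -> [-5, -5, -10]
dup    -> [-5, -5, -10, -10]
swap   -> [-5, -5, -10, -10]
over   -> [-5, -5, -10, -10, -10]
*      -> [-5, -5, -10, 100]
rot    -> [-5, -10, 100, -5]
dup    -> [-5, -10, 100, -5, -5]
over   -> [-5, -10, 100, -5, -5, -5]
*      -> [-5, -10, 100, -5, 25]
-      -> [-5, -10, 100, -30]
over   -> [-5, -10, 100, -30, 100]
rot    -> [-5, -10, -30, 100, 100]
drop   -> [-5, -10, -30, 100]
+      -> [-5, -10, 70]
*      -> [-5, -700]
swap   -> [-700, -5]
*      -> [3500]

3500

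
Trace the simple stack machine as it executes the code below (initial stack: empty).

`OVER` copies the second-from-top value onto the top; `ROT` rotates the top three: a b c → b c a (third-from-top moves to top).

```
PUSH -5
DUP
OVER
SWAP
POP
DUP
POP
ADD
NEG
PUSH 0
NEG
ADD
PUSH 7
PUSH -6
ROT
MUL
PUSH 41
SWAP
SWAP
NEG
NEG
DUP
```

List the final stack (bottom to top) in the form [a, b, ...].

[7, -60, 41, 41]

PUSH -5 → -5
DUP     → -5 -5
OVER    → -5 -5 -5
SWAP    → -5 -5 -5
POP     → -5 -5
DUP     → -5 -5 -5
POP     → -5 -5
ADD     → -10
NEG     → 10
PUSH 0  → 10 0
NEG     → 10 0
ADD     → 10
PUSH 7  → 10 7
PUSH -6 → 10 7 -6
ROT     → 7 -6 10
MUL     → 7 -60
PUSH 41 → 7 -60 41
SWAP    → 7 41 -60
SWAP    → 7 -60 41
NEG     → 7 -60 -41
NEG     → 7 -60 41
DUP     → 7 -60 41 41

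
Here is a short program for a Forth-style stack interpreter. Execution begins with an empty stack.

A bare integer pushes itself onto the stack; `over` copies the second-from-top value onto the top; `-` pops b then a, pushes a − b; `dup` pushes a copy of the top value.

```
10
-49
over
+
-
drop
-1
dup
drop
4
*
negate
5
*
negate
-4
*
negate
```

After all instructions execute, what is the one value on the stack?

10     → [10]
-49    → [10, -49]
over   → [10, -49, 10]
+      → [10, -39]
-      → [49]
drop   → []
-1     → [-1]
dup    → [-1, -1]
drop   → [-1]
4      → [-1, 4]
*      → [-4]
negate → [4]
5      → [4, 5]
*      → [20]
negate → [-20]
-4     → [-20, -4]
*      → [80]
negate → [-80]

-80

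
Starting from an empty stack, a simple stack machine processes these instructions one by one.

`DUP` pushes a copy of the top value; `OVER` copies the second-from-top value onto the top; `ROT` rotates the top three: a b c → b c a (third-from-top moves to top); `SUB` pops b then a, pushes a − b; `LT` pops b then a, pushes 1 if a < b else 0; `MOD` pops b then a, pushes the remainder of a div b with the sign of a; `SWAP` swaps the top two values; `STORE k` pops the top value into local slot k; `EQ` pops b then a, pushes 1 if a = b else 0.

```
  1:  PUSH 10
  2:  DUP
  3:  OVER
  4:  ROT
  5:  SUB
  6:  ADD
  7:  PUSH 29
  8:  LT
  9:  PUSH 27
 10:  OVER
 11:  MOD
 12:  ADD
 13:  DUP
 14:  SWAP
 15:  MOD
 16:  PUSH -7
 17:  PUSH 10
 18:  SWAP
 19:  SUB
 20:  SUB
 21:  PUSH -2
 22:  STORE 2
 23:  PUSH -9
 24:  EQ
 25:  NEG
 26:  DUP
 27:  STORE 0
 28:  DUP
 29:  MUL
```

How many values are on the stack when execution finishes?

PUSH 10 : [10]
DUP     : [10, 10]
OVER    : [10, 10, 10]
ROT     : [10, 10, 10]
SUB     : [10, 0]
ADD     : [10]
PUSH 29 : [10, 29]
LT      : [1]
PUSH 27 : [1, 27]
OVER    : [1, 27, 1]
MOD     : [1, 0]
ADD     : [1]
DUP     : [1, 1]
SWAP    : [1, 1]
MOD     : [0]
PUSH -7 : [0, -7]
PUSH 10 : [0, -7, 10]
SWAP    : [0, 10, -7]
SUB     : [0, 17]
SUB     : [-17]
PUSH -2 : [-17, -2]
STORE 2 : [-17]
PUSH -9 : [-17, -9]
EQ      : [0]
NEG     : [0]
DUP     : [0, 0]
STORE 0 : [0]
DUP     : [0, 0]
MUL     : [0]

1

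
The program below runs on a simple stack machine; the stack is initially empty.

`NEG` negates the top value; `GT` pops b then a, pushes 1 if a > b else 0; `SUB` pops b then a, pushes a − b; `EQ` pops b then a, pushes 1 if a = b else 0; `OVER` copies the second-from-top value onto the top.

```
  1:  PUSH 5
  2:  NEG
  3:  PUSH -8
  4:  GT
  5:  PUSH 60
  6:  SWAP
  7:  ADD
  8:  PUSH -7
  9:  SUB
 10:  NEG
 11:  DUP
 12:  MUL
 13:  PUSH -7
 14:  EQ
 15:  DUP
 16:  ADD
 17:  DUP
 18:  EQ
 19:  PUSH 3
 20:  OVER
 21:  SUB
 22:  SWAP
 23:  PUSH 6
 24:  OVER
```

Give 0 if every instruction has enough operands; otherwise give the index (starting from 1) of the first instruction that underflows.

0

PUSH 5  : [5]
NEG     : [-5]
PUSH -8 : [-5, -8]
GT      : [1]
PUSH 60 : [1, 60]
SWAP    : [60, 1]
ADD     : [61]
PUSH -7 : [61, -7]
SUB     : [68]
NEG     : [-68]
DUP     : [-68, -68]
MUL     : [4624]
PUSH -7 : [4624, -7]
EQ      : [0]
DUP     : [0, 0]
ADD     : [0]
DUP     : [0, 0]
EQ      : [1]
PUSH 3  : [1, 3]
OVER    : [1, 3, 1]
SUB     : [1, 2]
SWAP    : [2, 1]
PUSH 6  : [2, 1, 6]
OVER    : [2, 1, 6, 1]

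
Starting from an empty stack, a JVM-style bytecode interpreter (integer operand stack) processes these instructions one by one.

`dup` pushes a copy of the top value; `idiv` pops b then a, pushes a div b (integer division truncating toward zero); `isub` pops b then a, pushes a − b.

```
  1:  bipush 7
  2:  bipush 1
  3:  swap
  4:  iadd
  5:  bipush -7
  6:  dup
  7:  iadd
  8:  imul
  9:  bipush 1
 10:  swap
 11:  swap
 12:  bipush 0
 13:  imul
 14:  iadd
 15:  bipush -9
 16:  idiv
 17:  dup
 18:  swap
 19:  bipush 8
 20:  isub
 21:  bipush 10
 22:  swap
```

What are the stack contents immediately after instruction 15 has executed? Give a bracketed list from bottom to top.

bipush 7   7
bipush 1   7 1
swap       1 7
iadd       8
bipush -7  8 -7
dup        8 -7 -7
iadd       8 -14
imul       -112
bipush 1   -112 1
swap       1 -112
swap       -112 1
bipush 0   -112 1 0
imul       -112 0
iadd       -112
bipush -9  -112 -9

[-112, -9]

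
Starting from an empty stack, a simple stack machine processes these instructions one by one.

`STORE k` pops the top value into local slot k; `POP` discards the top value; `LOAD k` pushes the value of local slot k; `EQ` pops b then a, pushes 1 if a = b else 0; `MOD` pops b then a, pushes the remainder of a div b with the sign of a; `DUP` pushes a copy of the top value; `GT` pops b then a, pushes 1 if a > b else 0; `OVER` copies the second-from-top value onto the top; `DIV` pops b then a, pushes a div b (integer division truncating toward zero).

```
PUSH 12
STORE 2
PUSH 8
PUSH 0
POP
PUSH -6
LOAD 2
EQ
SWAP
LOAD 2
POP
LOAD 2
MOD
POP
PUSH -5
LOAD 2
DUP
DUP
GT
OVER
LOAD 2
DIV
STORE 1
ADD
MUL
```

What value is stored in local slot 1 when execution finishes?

1

PUSH 12 : [12]
STORE 2 : []
PUSH 8  : [8]
PUSH 0  : [8, 0]
POP     : [8]
PUSH -6 : [8, -6]
LOAD 2  : [8, -6, 12]
EQ      : [8, 0]
SWAP    : [0, 8]
LOAD 2  : [0, 8, 12]
POP     : [0, 8]
LOAD 2  : [0, 8, 12]
MOD     : [0, 8]
POP     : [0]
PUSH -5 : [0, -5]
LOAD 2  : [0, -5, 12]
DUP     : [0, -5, 12, 12]
DUP     : [0, -5, 12, 12, 12]
GT      : [0, -5, 12, 0]
OVER    : [0, -5, 12, 0, 12]
LOAD 2  : [0, -5, 12, 0, 12, 12]
DIV     : [0, -5, 12, 0, 1]
STORE 1 : [0, -5, 12, 0]
ADD     : [0, -5, 12]
MUL     : [0, -60]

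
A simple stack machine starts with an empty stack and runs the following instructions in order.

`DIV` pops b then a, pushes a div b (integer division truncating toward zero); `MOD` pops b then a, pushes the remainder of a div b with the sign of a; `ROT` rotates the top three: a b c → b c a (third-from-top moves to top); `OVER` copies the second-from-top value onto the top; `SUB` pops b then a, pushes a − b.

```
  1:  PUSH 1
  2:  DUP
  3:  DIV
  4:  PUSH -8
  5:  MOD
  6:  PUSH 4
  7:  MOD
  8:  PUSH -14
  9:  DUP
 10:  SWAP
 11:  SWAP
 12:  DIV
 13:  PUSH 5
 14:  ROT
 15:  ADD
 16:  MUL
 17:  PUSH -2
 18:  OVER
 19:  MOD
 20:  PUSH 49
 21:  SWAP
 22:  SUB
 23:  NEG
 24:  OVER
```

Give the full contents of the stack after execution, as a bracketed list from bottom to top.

[6, -51, 6]

PUSH 1   -> 1
DUP      -> 1 1
DIV      -> 1
PUSH -8  -> 1 -8
MOD      -> 1
PUSH 4   -> 1 4
MOD      -> 1
PUSH -14 -> 1 -14
DUP      -> 1 -14 -14
SWAP     -> 1 -14 -14
SWAP     -> 1 -14 -14
DIV      -> 1 1
PUSH 5   -> 1 1 5
ROT      -> 1 5 1
ADD      -> 1 6
MUL      -> 6
PUSH -2  -> 6 -2
OVER     -> 6 -2 6
MOD      -> 6 -2
PUSH 49  -> 6 -2 49
SWAP     -> 6 49 -2
SUB      -> 6 51
NEG      -> 6 -51
OVER     -> 6 -51 6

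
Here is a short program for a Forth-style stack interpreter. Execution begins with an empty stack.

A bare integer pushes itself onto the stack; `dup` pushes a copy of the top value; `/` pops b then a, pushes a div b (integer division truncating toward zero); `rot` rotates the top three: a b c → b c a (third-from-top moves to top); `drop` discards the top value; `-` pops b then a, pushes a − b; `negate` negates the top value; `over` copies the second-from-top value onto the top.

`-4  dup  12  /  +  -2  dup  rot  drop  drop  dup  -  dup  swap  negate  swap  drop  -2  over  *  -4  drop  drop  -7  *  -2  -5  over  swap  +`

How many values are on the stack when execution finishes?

-4     -> [-4]
dup    -> [-4, -4]
12     -> [-4, -4, 12]
/      -> [-4, 0]
+      -> [-4]
-2     -> [-4, -2]
dup    -> [-4, -2, -2]
rot    -> [-2, -2, -4]
drop   -> [-2, -2]
drop   -> [-2]
dup    -> [-2, -2]
-      -> [0]
dup    -> [0, 0]
swap   -> [0, 0]
negate -> [0, 0]
swap   -> [0, 0]
drop   -> [0]
-2     -> [0, -2]
over   -> [0, -2, 0]
*      -> [0, 0]
-4     -> [0, 0, -4]
drop   -> [0, 0]
drop   -> [0]
-7     -> [0, -7]
*      -> [0]
-2     -> [0, -2]
-5     -> [0, -2, -5]
over   -> [0, -2, -5, -2]
swap   -> [0, -2, -2, -5]
+      -> [0, -2, -7]

3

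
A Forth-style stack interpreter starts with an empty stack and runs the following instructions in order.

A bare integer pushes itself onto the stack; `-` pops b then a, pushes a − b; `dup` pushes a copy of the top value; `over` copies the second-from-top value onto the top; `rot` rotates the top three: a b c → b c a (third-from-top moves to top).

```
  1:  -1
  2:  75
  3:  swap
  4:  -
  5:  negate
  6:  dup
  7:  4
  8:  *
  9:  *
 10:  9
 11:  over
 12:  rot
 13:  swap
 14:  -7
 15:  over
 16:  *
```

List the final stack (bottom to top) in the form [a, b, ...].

[9, 23104, 23104, -161728]

-1     -> [-1]
75     -> [-1, 75]
swap   -> [75, -1]
-      -> [76]
negate -> [-76]
dup    -> [-76, -76]
4      -> [-76, -76, 4]
*      -> [-76, -304]
*      -> [23104]
9      -> [23104, 9]
over   -> [23104, 9, 23104]
rot    -> [9, 23104, 23104]
swap   -> [9, 23104, 23104]
-7     -> [9, 23104, 23104, -7]
over   -> [9, 23104, 23104, -7, 23104]
*      -> [9, 23104, 23104, -161728]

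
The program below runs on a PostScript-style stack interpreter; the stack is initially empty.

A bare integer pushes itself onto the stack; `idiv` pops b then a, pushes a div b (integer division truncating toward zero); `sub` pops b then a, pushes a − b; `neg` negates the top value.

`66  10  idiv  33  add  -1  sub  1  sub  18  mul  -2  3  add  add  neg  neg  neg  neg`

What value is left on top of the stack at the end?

703

66   → [66]
10   → [66, 10]
idiv → [6]
33   → [6, 33]
add  → [39]
-1   → [39, -1]
sub  → [40]
1    → [40, 1]
sub  → [39]
18   → [39, 18]
mul  → [702]
-2   → [702, -2]
3    → [702, -2, 3]
add  → [702, 1]
add  → [703]
neg  → [-703]
neg  → [703]
neg  → [-703]
neg  → [703]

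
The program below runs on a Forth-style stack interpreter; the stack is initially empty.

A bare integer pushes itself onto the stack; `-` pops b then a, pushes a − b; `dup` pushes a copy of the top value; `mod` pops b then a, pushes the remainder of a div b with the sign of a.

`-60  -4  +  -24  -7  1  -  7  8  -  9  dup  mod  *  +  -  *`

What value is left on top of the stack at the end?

1024

-60 : -60
-4  : -60 -4
+   : -64
-24 : -64 -24
-7  : -64 -24 -7
1   : -64 -24 -7 1
-   : -64 -24 -8
7   : -64 -24 -8 7
8   : -64 -24 -8 7 8
-   : -64 -24 -8 -1
9   : -64 -24 -8 -1 9
dup : -64 -24 -8 -1 9 9
mod : -64 -24 -8 -1 0
*   : -64 -24 -8 0
+   : -64 -24 -8
-   : -64 -16
*   : 1024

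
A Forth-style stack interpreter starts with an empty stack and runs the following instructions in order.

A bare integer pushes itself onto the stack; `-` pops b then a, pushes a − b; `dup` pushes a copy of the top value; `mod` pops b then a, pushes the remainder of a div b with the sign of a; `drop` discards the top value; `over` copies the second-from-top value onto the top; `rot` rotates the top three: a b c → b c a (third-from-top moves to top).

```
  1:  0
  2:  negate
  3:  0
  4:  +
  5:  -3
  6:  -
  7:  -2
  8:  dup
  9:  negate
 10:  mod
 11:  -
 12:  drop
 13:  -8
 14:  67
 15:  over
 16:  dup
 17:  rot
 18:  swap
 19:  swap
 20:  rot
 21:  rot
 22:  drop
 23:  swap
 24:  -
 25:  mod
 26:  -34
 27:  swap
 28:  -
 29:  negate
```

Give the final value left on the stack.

26

0       0
negate  0
0       0 0
+       0
-3      0 -3
-       3
-2      3 -2
dup     3 -2 -2
negate  3 -2 2
mod     3 0
-       3
drop    (empty)
-8      -8
67      -8 67
over    -8 67 -8
dup     -8 67 -8 -8
rot     -8 -8 -8 67
swap    -8 -8 67 -8
swap    -8 -8 -8 67
rot     -8 -8 67 -8
rot     -8 67 -8 -8
drop    -8 67 -8
swap    -8 -8 67
-       -8 -75
mod     -8
-34     -8 -34
swap    -34 -8
-       -26
negate  26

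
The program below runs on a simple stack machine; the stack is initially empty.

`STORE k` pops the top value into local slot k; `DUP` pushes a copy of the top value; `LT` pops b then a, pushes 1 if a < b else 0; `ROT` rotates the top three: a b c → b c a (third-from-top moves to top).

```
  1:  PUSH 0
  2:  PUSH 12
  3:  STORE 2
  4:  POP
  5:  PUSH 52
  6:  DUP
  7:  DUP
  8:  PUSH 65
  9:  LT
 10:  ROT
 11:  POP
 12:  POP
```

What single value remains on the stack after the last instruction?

PUSH 0   [0]
PUSH 12  [0, 12]
STORE 2  [0]
POP      []
PUSH 52  [52]
DUP      [52, 52]
DUP      [52, 52, 52]
PUSH 65  [52, 52, 52, 65]
LT       [52, 52, 1]
ROT      [52, 1, 52]
POP      [52, 1]
POP      [52]

52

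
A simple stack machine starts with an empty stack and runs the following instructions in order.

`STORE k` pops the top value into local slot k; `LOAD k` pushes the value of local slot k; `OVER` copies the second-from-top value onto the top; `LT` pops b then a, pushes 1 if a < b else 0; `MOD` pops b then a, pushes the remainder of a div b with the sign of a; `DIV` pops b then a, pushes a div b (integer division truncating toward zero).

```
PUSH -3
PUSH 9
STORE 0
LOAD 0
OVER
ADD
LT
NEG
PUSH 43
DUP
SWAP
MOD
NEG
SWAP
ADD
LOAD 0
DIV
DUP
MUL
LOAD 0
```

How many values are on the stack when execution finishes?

2

PUSH -3 → -3
PUSH 9  → -3 9
STORE 0 → -3
LOAD 0  → -3 9
OVER    → -3 9 -3
ADD     → -3 6
LT      → 1
NEG     → -1
PUSH 43 → -1 43
DUP     → -1 43 43
SWAP    → -1 43 43
MOD     → -1 0
NEG     → -1 0
SWAP    → 0 -1
ADD     → -1
LOAD 0  → -1 9
DIV     → 0
DUP     → 0 0
MUL     → 0
LOAD 0  → 0 9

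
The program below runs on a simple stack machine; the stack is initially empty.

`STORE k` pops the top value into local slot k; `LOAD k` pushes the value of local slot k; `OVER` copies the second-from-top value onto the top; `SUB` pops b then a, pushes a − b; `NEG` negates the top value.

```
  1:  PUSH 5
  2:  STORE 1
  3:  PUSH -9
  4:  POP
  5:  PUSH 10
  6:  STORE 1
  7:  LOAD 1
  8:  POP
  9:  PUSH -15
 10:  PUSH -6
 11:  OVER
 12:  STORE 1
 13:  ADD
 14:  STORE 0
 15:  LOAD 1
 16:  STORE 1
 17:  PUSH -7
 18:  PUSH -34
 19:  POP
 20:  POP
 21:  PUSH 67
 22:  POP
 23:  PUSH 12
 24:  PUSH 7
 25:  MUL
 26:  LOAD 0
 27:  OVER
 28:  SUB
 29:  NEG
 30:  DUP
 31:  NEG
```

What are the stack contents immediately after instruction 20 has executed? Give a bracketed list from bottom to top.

PUSH 5   : 5
STORE 1  : (empty)
PUSH -9  : -9
POP      : (empty)
PUSH 10  : 10
STORE 1  : (empty)
LOAD 1   : 10
POP      : (empty)
PUSH -15 : -15
PUSH -6  : -15 -6
OVER     : -15 -6 -15
STORE 1  : -15 -6
ADD      : -21
STORE 0  : (empty)
LOAD 1   : -15
STORE 1  : (empty)
PUSH -7  : -7
PUSH -34 : -7 -34
POP      : -7
POP      : (empty)

[]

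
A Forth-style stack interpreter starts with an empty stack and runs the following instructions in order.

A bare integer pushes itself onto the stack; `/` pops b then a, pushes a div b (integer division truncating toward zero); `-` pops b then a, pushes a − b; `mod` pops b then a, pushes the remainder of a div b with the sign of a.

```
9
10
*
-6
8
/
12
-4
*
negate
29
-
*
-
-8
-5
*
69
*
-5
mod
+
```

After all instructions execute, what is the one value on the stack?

90

9       9
10      9 10
*       90
-6      90 -6
8       90 -6 8
/       90 0
12      90 0 12
-4      90 0 12 -4
*       90 0 -48
negate  90 0 48
29      90 0 48 29
-       90 0 19
*       90 0
-       90
-8      90 -8
-5      90 -8 -5
*       90 40
69      90 40 69
*       90 2760
-5      90 2760 -5
mod     90 0
+       90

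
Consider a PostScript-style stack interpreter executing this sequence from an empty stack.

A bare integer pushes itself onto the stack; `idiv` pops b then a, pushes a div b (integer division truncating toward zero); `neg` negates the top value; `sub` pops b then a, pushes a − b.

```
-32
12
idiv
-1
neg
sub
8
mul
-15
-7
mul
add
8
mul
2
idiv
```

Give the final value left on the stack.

324

-32  → -32
12   → -32 12
idiv → -2
-1   → -2 -1
neg  → -2 1
sub  → -3
8    → -3 8
mul  → -24
-15  → -24 -15
-7   → -24 -15 -7
mul  → -24 105
add  → 81
8    → 81 8
mul  → 648
2    → 648 2
idiv → 324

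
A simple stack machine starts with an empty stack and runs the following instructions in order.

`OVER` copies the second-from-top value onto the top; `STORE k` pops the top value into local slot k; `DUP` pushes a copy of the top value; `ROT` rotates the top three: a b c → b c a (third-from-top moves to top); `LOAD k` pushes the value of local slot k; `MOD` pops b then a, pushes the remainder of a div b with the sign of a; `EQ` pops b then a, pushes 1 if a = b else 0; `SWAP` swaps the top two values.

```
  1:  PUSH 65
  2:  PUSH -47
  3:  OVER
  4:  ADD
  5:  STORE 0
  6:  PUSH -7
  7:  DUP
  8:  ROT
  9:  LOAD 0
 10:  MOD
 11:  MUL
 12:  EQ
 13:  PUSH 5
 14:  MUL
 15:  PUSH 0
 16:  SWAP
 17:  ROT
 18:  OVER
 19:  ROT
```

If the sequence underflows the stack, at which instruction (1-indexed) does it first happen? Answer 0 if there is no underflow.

17

PUSH 65  -> [65]
PUSH -47 -> [65, -47]
OVER     -> [65, -47, 65]
ADD      -> [65, 18]
STORE 0  -> [65]
PUSH -7  -> [65, -7]
DUP      -> [65, -7, -7]
ROT      -> [-7, -7, 65]
LOAD 0   -> [-7, -7, 65, 18]
MOD      -> [-7, -7, 11]
MUL      -> [-7, -77]
EQ       -> [0]
PUSH 5   -> [0, 5]
MUL      -> [0]
PUSH 0   -> [0, 0]
SWAP     -> [0, 0]
ROT  — needs 3 operands, stack has 2 → underflow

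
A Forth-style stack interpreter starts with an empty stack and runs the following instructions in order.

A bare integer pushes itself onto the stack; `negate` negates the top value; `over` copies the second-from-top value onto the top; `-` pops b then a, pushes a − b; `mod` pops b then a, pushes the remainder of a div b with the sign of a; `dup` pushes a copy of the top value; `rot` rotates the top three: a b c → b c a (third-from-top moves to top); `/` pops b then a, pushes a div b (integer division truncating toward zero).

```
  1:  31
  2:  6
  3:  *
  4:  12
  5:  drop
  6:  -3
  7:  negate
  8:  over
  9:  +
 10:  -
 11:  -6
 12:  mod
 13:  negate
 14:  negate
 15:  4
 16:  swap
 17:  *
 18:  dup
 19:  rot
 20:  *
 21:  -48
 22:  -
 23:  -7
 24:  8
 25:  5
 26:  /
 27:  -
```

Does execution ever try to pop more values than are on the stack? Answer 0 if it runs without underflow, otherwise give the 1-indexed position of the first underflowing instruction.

31      31
6       31 6
*       186
12      186 12
drop    186
-3      186 -3
negate  186 3
over    186 3 186
+       186 189
-       -3
-6      -3 -6
mod     -3
negate  3
negate  -3
4       -3 4
swap    4 -3
*       -12
dup     -12 -12
rot  — needs 3 operands, stack has 2 → underflow

19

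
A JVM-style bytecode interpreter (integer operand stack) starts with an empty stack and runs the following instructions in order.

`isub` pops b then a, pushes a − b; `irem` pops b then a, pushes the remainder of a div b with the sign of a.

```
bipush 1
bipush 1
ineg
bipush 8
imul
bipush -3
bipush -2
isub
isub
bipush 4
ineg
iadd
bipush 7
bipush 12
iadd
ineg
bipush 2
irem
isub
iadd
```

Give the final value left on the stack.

bipush 1  → [1]
bipush 1  → [1, 1]
ineg      → [1, -1]
bipush 8  → [1, -1, 8]
imul      → [1, -8]
bipush -3 → [1, -8, -3]
bipush -2 → [1, -8, -3, -2]
isub      → [1, -8, -1]
isub      → [1, -7]
bipush 4  → [1, -7, 4]
ineg      → [1, -7, -4]
iadd      → [1, -11]
bipush 7  → [1, -11, 7]
bipush 12 → [1, -11, 7, 12]
iadd      → [1, -11, 19]
ineg      → [1, -11, -19]
bipush 2  → [1, -11, -19, 2]
irem      → [1, -11, -1]
isub      → [1, -10]
iadd      → [-9]

-9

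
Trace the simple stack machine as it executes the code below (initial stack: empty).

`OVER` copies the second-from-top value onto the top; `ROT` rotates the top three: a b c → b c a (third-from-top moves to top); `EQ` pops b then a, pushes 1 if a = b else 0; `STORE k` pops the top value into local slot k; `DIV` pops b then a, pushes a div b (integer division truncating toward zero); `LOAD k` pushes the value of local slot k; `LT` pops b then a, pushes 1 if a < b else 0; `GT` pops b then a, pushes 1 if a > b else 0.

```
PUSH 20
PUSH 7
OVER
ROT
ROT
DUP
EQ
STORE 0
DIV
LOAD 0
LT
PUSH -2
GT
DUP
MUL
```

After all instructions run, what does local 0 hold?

1

PUSH 20  [20]
PUSH 7   [20, 7]
OVER     [20, 7, 20]
ROT      [7, 20, 20]
ROT      [20, 20, 7]
DUP      [20, 20, 7, 7]
EQ       [20, 20, 1]
STORE 0  [20, 20]
DIV      [1]
LOAD 0   [1, 1]
LT       [0]
PUSH -2  [0, -2]
GT       [1]
DUP      [1, 1]
MUL      [1]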